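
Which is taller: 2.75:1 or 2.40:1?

2.75 and 2.4; 2.75 > 2.4. The smaller width-to-height ratio is the taller frame.

2.40:1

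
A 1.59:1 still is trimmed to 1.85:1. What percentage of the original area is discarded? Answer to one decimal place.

14.1%

1.85:1 is wider than 1.59:1, so the crop keeps the full width and trims the height.
(1.590)/(1.850) ≈ 0.859 of the area survives, leaving 14.05% discarded.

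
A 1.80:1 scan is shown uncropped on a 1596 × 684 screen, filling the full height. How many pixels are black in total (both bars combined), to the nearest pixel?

249523 pixels

That makes the image 1231.2000 px wide (684 × 1.800).
Leftover width: 1596 − 1231.2000 = 364.8000 px.
Across the 684-px span: 364.8000 × 684 ≈ 249523 px.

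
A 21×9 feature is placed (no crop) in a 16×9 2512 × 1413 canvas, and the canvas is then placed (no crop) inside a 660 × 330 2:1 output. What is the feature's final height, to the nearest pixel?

Inside the 2512×1413 canvas the feature is width-limited at 2512.00 × 1076.57.
The 16×9 canvas is height-limited in 660×330, giving 586.67 × 330.00; scale factor 0.2335.
The feature scales with it: height 1076.57 × 0.2335 ≈ 251.43.

251 px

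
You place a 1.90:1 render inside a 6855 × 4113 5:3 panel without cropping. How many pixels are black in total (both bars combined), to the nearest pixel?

1.90:1 (1.900) > 5:3 (1.667), so the render fills the width.
Content height = 6855 / 1.900 ≈ 3607.8947 px.
Black = 4113 − 3607.8947 = 505.1053 px.
Bar area = 505.1053 × 6855 ≈ 3462497 px.

3462497 pixels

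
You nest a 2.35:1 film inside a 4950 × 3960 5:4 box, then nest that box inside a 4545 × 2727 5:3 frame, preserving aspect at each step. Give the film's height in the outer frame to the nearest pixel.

First fit — 2.35:1 into 4950×3960 spans the width: 4950.00 × 2106.38.
5:4 in 4545×2727: fills the height, so the intermediate becomes 3408.75 × 2727.00 — a scale of ×0.6886.
The film scales with it: height 2106.38 × 0.6886 ≈ 1450.53.

1451 px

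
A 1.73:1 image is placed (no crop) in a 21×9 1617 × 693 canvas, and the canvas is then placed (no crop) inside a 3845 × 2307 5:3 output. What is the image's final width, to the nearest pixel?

First fit — 1.73:1 into 1617×693 spans the height: 1198.89 × 693.00.
Second fit — the 21×9 canvas into 3845×2307 spans the width: 3845.00 × 1647.86 (×2.3779 from 1617×693).
So the image's width is 1198.89 × 2.3779 ≈ 2850.79.

2851 px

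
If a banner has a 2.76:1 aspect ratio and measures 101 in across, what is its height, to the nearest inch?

37 in

Height = 101 / 2.760 = 36.59.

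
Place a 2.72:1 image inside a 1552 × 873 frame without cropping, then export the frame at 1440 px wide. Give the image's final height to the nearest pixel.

In the 1552×873 frame the image fills the width: height = 1552 / 2.720 ≈ 570.59 px.
The frame scales by 1440/1552 = 0.9278; 570.59 × 0.9278 ≈ 529.41 px.

529 px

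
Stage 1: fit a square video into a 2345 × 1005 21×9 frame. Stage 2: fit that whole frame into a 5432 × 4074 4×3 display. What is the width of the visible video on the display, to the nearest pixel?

2328 px

Inside the 2345×1005 canvas the video is height-limited at 1005.00 × 1005.00.
The 21×9 canvas is width-limited in 5432×4074, giving 5432.00 × 2328.00; scale factor 2.3164.
Applying the same ×2.3164: 1005.00 → 2328.00.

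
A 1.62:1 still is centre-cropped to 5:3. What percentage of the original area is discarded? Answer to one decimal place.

The width stays; only height is cut (since 5:3 is wider than 1.62:1).
Fraction kept = (1.620)/(1.667) ≈ 97.20%, so 2.80% is lost.

2.8%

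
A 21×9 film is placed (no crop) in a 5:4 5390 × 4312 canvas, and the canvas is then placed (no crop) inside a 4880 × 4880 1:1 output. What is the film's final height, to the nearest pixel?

2091 px

First fit — 21×9 into 5390×4312 spans the width: 5390.00 × 2310.00.
Second fit — the 5:4 canvas into 4880×4880 spans the width: 4880.00 × 3904.00 (×0.9054 from 5390×4312).
The film scales with it: height 2310.00 × 0.9054 ≈ 2091.43.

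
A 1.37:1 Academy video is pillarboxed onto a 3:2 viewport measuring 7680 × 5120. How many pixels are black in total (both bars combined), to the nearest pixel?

3407872 pixels

Since 1.370 < 1.500, the video is height-limited.
Content width = 5120 × 1.370 ≈ 7014.4000 px.
7680 − 7014.4000 = 665.6000 px of bars.
Across the 5120-px span: 665.6000 × 5120 ≈ 3407872 px.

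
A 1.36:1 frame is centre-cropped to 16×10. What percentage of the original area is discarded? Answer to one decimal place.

15.0%

The width stays; only height is cut (since 16×10 is wider than 1.36:1).
Area ratio = (1.360)/(1.600) = 85.00%; the remaining 15.00% is cropped out.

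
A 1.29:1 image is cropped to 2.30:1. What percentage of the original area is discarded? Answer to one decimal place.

43.9%

The width stays; only height is cut (since 2.30:1 is wider than 1.29:1).
(1.290)/(2.300) ≈ 0.561 of the area survives, leaving 43.91% discarded.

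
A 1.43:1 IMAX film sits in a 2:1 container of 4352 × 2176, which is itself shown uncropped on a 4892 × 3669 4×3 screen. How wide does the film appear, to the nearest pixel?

First fit — 1.43:1 IMAX into 4352×2176 spans the height: 3111.68 × 2176.00.
Second fit — the 2:1 canvas into 4892×3669 spans the width: 4892.00 × 2446.00 (×1.1241 from 4352×2176).
Applying the same ×1.1241: 3111.68 → 3497.78.

3498 px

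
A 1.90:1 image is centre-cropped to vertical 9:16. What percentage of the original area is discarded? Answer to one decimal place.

70.4%

The height stays; only width is cut (since vertical 9:16 is narrower than 1.90:1).
Fraction kept = (0.562)/(1.900) ≈ 29.61%, so 70.39% is lost.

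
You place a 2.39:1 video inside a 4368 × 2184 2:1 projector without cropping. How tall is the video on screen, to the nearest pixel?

1828 px

Since 2.390 > 2.000, the video is width-limited.
The video is 4368 / 2.390 ≈ 1827.62 px tall.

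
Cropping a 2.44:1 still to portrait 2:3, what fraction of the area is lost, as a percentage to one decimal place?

portrait 2:3 is narrower than 2.44:1, so the crop keeps the full height and trims the width.
Area ratio = (0.667)/(2.440) = 27.32%; the remaining 72.68% is cropped out.

72.7%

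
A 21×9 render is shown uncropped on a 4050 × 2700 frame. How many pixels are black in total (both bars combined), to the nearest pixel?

21×9 is wider than 3×2, so it spans the full width.
That makes the image 1735.7143 px tall (4050 × 9/21).
Leftover height: 2700 − 1735.7143 = 964.2857 px.
Bar area = 964.2857 × 4050 ≈ 3905357 px.

3905357 pixels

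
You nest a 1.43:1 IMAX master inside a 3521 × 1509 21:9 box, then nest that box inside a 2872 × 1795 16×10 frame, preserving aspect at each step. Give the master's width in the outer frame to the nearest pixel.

1760 px

1.43:1 IMAX in 3521×1509: fills the height, so the master is 2157.87 × 1509.00.
21:9 in 2872×1795: fills the width, so the intermediate becomes 2872.00 × 1230.86 — a scale of ×0.8157.
Applying the same ×0.8157: 2157.87 → 1760.13.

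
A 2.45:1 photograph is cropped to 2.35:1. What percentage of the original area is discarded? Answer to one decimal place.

The height stays; only width is cut (since 2.35:1 is narrower than 2.45:1).
Area ratio = (2.350)/(2.450) = 95.92%; the remaining 4.08% is cropped out.

4.1%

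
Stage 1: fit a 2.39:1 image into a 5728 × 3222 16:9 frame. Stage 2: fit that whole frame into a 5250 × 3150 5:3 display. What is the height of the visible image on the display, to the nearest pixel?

2.39:1 in 5728×3222: fills the width, so the image is 5728.00 × 2396.65.
16:9 in 5250×3150: fills the width, so the intermediate becomes 5250.00 × 2953.12 — a scale of ×0.9166.
Applying the same ×0.9166: 2396.65 → 2196.65.

2197 px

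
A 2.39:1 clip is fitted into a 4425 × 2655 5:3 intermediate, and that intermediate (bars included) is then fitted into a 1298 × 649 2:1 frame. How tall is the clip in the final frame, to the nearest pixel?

453 px

Inside the 4425×2655 canvas the clip is width-limited at 4425.00 × 1851.46.
5:3 in 1298×649: fills the height, so the intermediate becomes 1081.67 × 649.00 — a scale of ×0.2444.
Applying the same ×0.2444: 1851.46 → 452.58.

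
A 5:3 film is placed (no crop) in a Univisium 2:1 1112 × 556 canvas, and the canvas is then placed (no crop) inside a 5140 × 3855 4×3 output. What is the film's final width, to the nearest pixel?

First fit — 5:3 into 1112×556 spans the height: 926.67 × 556.00.
Second fit — the Univisium 2:1 canvas into 5140×3855 spans the width: 5140.00 × 2570.00 (×4.6223 from 1112×556).
The film scales with it: width 926.67 × 4.6223 ≈ 4283.33.

4283 px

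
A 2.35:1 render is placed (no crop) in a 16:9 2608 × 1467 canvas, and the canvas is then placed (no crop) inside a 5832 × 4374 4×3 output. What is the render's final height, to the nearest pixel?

First fit — 2.35:1 into 2608×1467 spans the width: 2608.00 × 1109.79.
16:9 in 5832×4374: fills the width, so the intermediate becomes 5832.00 × 3280.50 — a scale of ×2.2362.
So the render's height is 1109.79 × 2.2362 ≈ 2481.70.

2482 px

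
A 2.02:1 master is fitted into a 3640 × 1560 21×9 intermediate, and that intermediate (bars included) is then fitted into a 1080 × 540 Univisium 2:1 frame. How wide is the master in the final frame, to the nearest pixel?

935 px

2.02:1 in 3640×1560: fills the height, so the master is 3151.20 × 1560.00.
The 21×9 canvas is width-limited in 1080×540, giving 1080.00 × 462.86; scale factor 0.2967.
The master scales with it: width 3151.20 × 0.2967 ≈ 934.97.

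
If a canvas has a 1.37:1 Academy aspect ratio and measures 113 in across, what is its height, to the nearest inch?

82 in

Height = 113 / 1.370 = 82.48.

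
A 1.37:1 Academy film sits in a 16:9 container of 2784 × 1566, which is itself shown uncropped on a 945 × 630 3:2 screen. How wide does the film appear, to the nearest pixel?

Inside the 2784×1566 canvas the film is height-limited at 2145.42 × 1566.00.
Second fit — the 16:9 canvas into 945×630 spans the width: 945.00 × 531.56 (×0.3394 from 2784×1566).
So the film's width is 2145.42 × 0.3394 ≈ 728.24.

728 px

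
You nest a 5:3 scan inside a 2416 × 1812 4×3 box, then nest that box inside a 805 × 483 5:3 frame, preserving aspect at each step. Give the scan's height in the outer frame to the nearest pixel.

386 px

Inside the 2416×1812 canvas the scan is width-limited at 2416.00 × 1449.60.
The 4×3 canvas is height-limited in 805×483, giving 644.00 × 483.00; scale factor 0.2666.
The scan scales with it: height 1449.60 × 0.2666 ≈ 386.40.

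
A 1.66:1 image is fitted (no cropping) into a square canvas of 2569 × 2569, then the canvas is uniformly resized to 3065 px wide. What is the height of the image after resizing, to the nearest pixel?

Fitted into 2569×2569, the image spans the width; its height is 2569 / 1.660 ≈ 1547.59 px.
The frame scales by 3065/2569 = 1.1931; 1547.59 × 1.1931 ≈ 1846.39 px.

1846 px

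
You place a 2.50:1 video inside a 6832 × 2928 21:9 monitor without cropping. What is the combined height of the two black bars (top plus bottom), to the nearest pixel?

195 px

Since 2.500 > 2.333, the video is width-limited.
Content height = 6832 / 2.500 ≈ 2732.80 px.
Leftover height: 2928 − 2732.80 = 195.20 px.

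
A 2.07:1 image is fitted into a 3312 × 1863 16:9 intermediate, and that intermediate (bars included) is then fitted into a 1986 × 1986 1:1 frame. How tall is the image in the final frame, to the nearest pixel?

959 px

First fit — 2.07:1 into 3312×1863 spans the width: 3312.00 × 1600.00.
16:9 in 1986×1986: fills the width, so the intermediate becomes 1986.00 × 1117.12 — a scale of ×0.5996.
The image scales with it: height 1600.00 × 0.5996 ≈ 959.42.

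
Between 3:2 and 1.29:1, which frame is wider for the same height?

3:2 = 1.5 and 1.29; 1.5 > 1.29.

3:2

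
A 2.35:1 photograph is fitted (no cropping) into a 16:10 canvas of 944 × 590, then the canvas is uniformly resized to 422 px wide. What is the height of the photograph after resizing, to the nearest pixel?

180 px

In the 944×590 frame the photograph fills the width: height = 944 / 2.350 ≈ 401.70 px.
Scaling 944 → 422 is ×0.4470, so the height becomes 401.70 × 0.4470 ≈ 179.57 px.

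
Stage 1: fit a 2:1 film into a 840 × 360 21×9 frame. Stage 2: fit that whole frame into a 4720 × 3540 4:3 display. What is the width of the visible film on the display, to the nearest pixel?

4046 px

2:1 in 840×360: fills the height, so the film is 720.00 × 360.00.
The 21×9 canvas is width-limited in 4720×3540, giving 4720.00 × 2022.86; scale factor 5.6190.
So the film's width is 720.00 × 5.6190 ≈ 4045.71.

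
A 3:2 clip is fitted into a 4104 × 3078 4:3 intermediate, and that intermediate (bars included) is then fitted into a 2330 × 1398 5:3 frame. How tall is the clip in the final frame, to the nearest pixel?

1243 px

First fit — 3:2 into 4104×3078 spans the width: 4104.00 × 2736.00.
Second fit — the 4:3 canvas into 2330×1398 spans the height: 1864.00 × 1398.00 (×0.4542 from 4104×3078).
Applying the same ×0.4542: 2736.00 → 1242.67.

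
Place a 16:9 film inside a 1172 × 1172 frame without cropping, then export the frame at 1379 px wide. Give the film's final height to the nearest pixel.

776 px

Fitted into 1172×1172, the film spans the width; its height is 1172 × 9/16 ≈ 659.25 px.
Resizing to 1379 px wide multiplies everything by 1.1766: 659.25 → 775.69 px.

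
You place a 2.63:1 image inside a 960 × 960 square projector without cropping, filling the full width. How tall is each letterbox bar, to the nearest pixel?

The image is 960 / 2.630 ≈ 365.02 px tall.
Leftover height: 960 − 365.02 = 594.98 px → 297.49 each side.

297 px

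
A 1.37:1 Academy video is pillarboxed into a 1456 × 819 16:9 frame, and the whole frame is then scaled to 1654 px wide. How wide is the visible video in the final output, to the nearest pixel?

1275 px

At 1456×819 the video is height-limited, so width = 819 × 1.370 ≈ 1122.03 px.
Scaling 1456 → 1654 is ×1.1360, so the width becomes 1122.03 × 1.1360 ≈ 1274.61 px.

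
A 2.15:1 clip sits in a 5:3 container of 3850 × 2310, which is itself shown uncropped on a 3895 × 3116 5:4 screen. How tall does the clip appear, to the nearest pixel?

First fit — 2.15:1 into 3850×2310 spans the width: 3850.00 × 1790.70.
5:3 in 3895×3116: fills the width, so the intermediate becomes 3895.00 × 2337.00 — a scale of ×1.0117.
The clip scales with it: height 1790.70 × 1.0117 ≈ 1811.63.

1812 px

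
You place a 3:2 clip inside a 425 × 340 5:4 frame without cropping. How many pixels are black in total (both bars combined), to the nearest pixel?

24083 pixels

Since 1.500 > 1.250, the clip is width-limited.
That makes the image 283.3333 px tall (425 × 2/3).
Black = 340 − 283.3333 = 56.6667 px.
Bar area = 56.6667 × 425 ≈ 24083 px.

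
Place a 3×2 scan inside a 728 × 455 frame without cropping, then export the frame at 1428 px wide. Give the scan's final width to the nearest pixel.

Fitted into 728×455, the scan spans the height; its width is 455 × 3/2 ≈ 682.50 px.
Scaling 728 → 1428 is ×1.9615, so the width becomes 682.50 × 1.9615 ≈ 1338.75 px.

1339 px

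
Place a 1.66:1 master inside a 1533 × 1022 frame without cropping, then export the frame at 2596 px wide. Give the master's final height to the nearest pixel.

1564 px

At 1533×1022 the master is width-limited, so height = 1533 / 1.660 ≈ 923.49 px.
The frame scales by 2596/1533 = 1.6934; 923.49 × 1.6934 ≈ 1563.86 px.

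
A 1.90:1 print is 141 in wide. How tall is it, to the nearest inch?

74 in

141 / 1.900 = 74.21.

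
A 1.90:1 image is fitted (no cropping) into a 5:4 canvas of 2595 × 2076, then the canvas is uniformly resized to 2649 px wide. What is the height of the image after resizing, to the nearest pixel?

At 2595×2076 the image is width-limited, so height = 2595 / 1.900 ≈ 1365.79 px.
Resizing to 2649 px wide multiplies everything by 1.0208: 1365.79 → 1394.21 px.

1394 px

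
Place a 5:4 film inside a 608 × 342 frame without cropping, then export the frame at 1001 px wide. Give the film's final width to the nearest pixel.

704 px

In the 608×342 frame the film fills the height: width = 342 × 5/4 ≈ 427.50 px.
Resizing to 1001 px wide multiplies everything by 1.6464: 427.50 → 703.83 px.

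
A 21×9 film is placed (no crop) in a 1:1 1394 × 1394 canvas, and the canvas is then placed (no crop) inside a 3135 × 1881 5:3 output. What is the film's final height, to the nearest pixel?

Inside the 1394×1394 canvas the film is width-limited at 1394.00 × 597.43.
1:1 in 3135×1881: fills the height, so the intermediate becomes 1881.00 × 1881.00 — a scale of ×1.3494.
So the film's height is 597.43 × 1.3494 ≈ 806.14.

806 px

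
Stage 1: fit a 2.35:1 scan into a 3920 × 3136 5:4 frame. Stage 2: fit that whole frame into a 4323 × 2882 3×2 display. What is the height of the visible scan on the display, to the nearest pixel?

Inside the 3920×3136 canvas the scan is width-limited at 3920.00 × 1668.09.
Second fit — the 5:4 canvas into 4323×2882 spans the height: 3602.50 × 2882.00 (×0.9190 from 3920×3136).
Applying the same ×0.9190: 1668.09 → 1532.98.

1533 px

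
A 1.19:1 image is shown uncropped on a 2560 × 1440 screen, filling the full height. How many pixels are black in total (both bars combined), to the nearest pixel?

1218816 pixels

The image is 1440 × 1.190 ≈ 1713.6000 px wide.
2560 − 1713.6000 = 846.4000 px of bars.
Across the 1440-px span: 846.4000 × 1440 ≈ 1218816 px.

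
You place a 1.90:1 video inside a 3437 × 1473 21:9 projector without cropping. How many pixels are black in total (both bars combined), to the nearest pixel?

Since 1.900 < 2.333, the video is height-limited.
That makes the image 2798.7000 px wide (1473 × 1.900).
3437 − 2798.7000 = 638.3000 px of bars.
Bar area = 638.3000 × 1473 ≈ 940216 px.

940216 pixels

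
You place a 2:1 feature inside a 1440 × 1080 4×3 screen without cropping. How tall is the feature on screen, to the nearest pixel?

720 px

2:1 (2.000) > 4×3 (1.333), so the feature fills the width.
The feature is 1440 × 1/2 ≈ 720.00 px tall.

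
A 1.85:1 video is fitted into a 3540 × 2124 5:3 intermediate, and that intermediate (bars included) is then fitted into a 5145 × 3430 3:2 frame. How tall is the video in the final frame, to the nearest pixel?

Inside the 3540×2124 canvas the video is width-limited at 3540.00 × 1913.51.
The 5:3 canvas is width-limited in 5145×3430, giving 5145.00 × 3087.00; scale factor 1.4534.
The video scales with it: height 1913.51 × 1.4534 ≈ 2781.08.

2781 px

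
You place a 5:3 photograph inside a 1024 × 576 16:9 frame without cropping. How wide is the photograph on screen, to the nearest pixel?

Since 1.667 < 1.778, the photograph is height-limited.
Content width = 576 × 5/3 ≈ 960.00 px.

960 px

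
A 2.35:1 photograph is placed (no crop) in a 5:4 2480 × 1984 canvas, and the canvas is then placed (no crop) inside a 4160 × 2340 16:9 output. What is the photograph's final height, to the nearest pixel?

1245 px

Inside the 2480×1984 canvas the photograph is width-limited at 2480.00 × 1055.32.
5:4 in 4160×2340: fills the height, so the intermediate becomes 2925.00 × 2340.00 — a scale of ×1.1794.
The photograph scales with it: height 1055.32 × 1.1794 ≈ 1244.68.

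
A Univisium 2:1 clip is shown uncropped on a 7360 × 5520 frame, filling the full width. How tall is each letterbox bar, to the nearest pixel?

That makes the image 3680.00 px tall (7360 × 1/2).
Leftover height: 5520 − 3680.00 = 1840.00 px → 920.00 each side.

920 px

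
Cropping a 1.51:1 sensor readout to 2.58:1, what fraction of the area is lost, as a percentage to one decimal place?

41.5%

The width stays; only height is cut (since 2.58:1 is wider than 1.51:1).
(1.510)/(2.580) ≈ 0.585 of the area survives, leaving 41.47% discarded.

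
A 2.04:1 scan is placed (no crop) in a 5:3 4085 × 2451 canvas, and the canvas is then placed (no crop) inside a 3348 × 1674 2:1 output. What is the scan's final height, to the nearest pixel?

Inside the 4085×2451 canvas the scan is width-limited at 4085.00 × 2002.45.
5:3 in 3348×1674: fills the height, so the intermediate becomes 2790.00 × 1674.00 — a scale of ×0.6830.
The scan scales with it: height 2002.45 × 0.6830 ≈ 1367.65.

1368 px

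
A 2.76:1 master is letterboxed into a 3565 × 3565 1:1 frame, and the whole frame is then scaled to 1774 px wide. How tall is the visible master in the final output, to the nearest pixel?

Fitted into 3565×3565, the master spans the width; its height is 3565 / 2.760 ≈ 1291.67 px.
Resizing to 1774 px wide multiplies everything by 0.4976: 1291.67 → 642.75 px.

643 px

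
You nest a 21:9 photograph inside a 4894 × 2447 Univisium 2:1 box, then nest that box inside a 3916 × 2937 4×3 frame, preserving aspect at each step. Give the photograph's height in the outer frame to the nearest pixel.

Inside the 4894×2447 canvas the photograph is width-limited at 4894.00 × 2097.43.
The Univisium 2:1 canvas is width-limited in 3916×2937, giving 3916.00 × 1958.00; scale factor 0.8002.
The photograph scales with it: height 2097.43 × 0.8002 ≈ 1678.29.

1678 px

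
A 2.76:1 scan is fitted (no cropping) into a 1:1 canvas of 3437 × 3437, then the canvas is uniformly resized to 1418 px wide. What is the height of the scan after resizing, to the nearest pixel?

Fitted into 3437×3437, the scan spans the width; its height is 3437 / 2.760 ≈ 1245.29 px.
The frame scales by 1418/3437 = 0.4126; 1245.29 × 0.4126 ≈ 513.77 px.

514 px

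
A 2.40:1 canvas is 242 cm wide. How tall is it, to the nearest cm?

101 cm

At 2.40:1, 242 / 2.400 ≈ 100.83.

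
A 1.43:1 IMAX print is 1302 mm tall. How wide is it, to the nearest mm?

At 1.43:1 IMAX, 1302 × 1.430 ≈ 1861.86.

1862 mm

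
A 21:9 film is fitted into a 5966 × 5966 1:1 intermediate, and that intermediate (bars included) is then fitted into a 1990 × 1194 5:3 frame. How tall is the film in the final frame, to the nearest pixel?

First fit — 21:9 into 5966×5966 spans the width: 5966.00 × 2556.86.
1:1 in 1990×1194: fills the height, so the intermediate becomes 1194.00 × 1194.00 — a scale of ×0.2001.
So the film's height is 2556.86 × 0.2001 ≈ 511.71.

512 px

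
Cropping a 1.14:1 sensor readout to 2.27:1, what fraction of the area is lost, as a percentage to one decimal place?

49.8%

Going from 1.14:1 to 2.27:1 means cutting height while keeping width.
Area ratio = (1.140)/(2.270) = 50.22%; the remaining 49.78% is cropped out.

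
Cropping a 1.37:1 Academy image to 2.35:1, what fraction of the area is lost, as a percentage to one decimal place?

Going from 1.37:1 Academy to 2.35:1 means cutting height while keeping width.
(1.370)/(2.350) ≈ 0.583 of the area survives, leaving 41.70% discarded.

41.7%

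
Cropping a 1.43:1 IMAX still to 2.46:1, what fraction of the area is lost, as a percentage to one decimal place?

41.9%

2.46:1 is wider than 1.43:1 IMAX, so the crop keeps the full width and trims the height.
Area ratio = (1.430)/(2.460) = 58.13%; the remaining 41.87% is cropped out.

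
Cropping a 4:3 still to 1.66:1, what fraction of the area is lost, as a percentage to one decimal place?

19.7%

The width stays; only height is cut (since 1.66:1 is wider than 4:3).
Area ratio = (1.333)/(1.660) = 80.32%; the remaining 19.68% is cropped out.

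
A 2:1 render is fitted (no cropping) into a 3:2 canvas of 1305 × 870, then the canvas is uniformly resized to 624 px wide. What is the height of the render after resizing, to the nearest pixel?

At 1305×870 the render is width-limited, so height = 1305 × 1/2 ≈ 652.50 px.
Resizing to 624 px wide multiplies everything by 0.4782: 652.50 → 312.00 px.

312 px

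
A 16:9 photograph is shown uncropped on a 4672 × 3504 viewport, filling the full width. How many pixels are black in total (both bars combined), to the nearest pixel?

4092672 pixels

Content height = 4672 × 9/16 ≈ 2628.0000 px.
Black = 3504 − 2628.0000 = 876.0000 px.
Bar area = 876.0000 × 4672 ≈ 4092672 px.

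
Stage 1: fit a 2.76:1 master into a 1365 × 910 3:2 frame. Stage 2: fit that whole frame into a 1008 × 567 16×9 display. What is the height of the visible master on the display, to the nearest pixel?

2.76:1 in 1365×910: fills the width, so the master is 1365.00 × 494.57.
The 3:2 canvas is height-limited in 1008×567, giving 850.50 × 567.00; scale factor 0.6231.
So the master's height is 494.57 × 0.6231 ≈ 308.15.

308 px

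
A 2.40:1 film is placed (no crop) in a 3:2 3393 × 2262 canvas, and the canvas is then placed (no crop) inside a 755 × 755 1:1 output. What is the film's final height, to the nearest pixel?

First fit — 2.40:1 into 3393×2262 spans the width: 3393.00 × 1413.75.
3:2 in 755×755: fills the width, so the intermediate becomes 755.00 × 503.33 — a scale of ×0.2225.
So the film's height is 1413.75 × 0.2225 ≈ 314.58.

315 px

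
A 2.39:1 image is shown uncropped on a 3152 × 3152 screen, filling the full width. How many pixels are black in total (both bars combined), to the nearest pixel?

5778157 pixels

Content height = 3152 / 2.390 ≈ 1318.8285 px.
Black = 3152 − 1318.8285 = 1833.1715 px.
Across the 3152-px span: 1833.1715 × 3152 ≈ 5778157 px.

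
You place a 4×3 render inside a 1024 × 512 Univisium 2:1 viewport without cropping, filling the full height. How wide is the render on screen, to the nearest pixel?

Content width = 512 × 4/3 ≈ 682.67 px.

683 px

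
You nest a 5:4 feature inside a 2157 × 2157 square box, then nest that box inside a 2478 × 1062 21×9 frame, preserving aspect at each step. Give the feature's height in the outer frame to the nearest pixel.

850 px

5:4 in 2157×2157: fills the width, so the feature is 2157.00 × 1725.60.
Second fit — the square canvas into 2478×1062 spans the height: 1062.00 × 1062.00 (×0.4924 from 2157×2157).
The feature scales with it: height 1725.60 × 0.4924 ≈ 849.60.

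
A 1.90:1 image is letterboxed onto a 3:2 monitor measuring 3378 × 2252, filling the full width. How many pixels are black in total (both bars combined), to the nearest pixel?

That makes the image 1777.8947 px tall (3378 / 1.900).
Leftover height: 2252 − 1777.8947 = 474.1053 px.
Across the 3378-px span: 474.1053 × 3378 ≈ 1601528 px.

1601528 pixels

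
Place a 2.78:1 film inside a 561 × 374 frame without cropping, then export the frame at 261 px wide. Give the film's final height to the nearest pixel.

Fitted into 561×374, the film spans the width; its height is 561 / 2.780 ≈ 201.80 px.
Resizing to 261 px wide multiplies everything by 0.4652: 201.80 → 93.88 px.

94 px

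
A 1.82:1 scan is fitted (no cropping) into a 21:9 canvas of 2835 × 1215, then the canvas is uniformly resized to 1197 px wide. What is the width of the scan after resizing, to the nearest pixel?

934 px

Fitted into 2835×1215, the scan spans the height; its width is 1215 × 1.820 ≈ 2211.30 px.
Scaling 2835 → 1197 is ×0.4222, so the width becomes 2211.30 × 0.4222 ≈ 933.66 px.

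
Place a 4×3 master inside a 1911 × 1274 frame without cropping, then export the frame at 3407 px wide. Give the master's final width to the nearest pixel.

Fitted into 1911×1274, the master spans the height; its width is 1274 × 4/3 ≈ 1698.67 px.
Scaling 1911 → 3407 is ×1.7828, so the width becomes 1698.67 × 1.7828 ≈ 3028.44 px.

3028 px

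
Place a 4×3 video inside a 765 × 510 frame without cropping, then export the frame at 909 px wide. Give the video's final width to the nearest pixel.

In the 765×510 frame the video fills the height: width = 510 × 4/3 ≈ 680.00 px.
Scaling 765 → 909 is ×1.1882, so the width becomes 680.00 × 1.1882 ≈ 808.00 px.

808 px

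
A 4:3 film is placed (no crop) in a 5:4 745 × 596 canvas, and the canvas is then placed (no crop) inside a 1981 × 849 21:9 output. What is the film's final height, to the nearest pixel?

796 px

First fit — 4:3 into 745×596 spans the width: 745.00 × 558.75.
The 5:4 canvas is height-limited in 1981×849, giving 1061.25 × 849.00; scale factor 1.4245.
So the film's height is 558.75 × 1.4245 ≈ 795.94.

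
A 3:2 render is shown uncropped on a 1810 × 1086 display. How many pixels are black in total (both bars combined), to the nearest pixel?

196566 pixels

3:2 is narrower than 5:3, so it spans the full height.
Content width = 1086 × 3/2 ≈ 1629.0000 px.
Leftover width: 1810 − 1629.0000 = 181.0000 px.
Bar area = 181.0000 × 1086 ≈ 196566 px.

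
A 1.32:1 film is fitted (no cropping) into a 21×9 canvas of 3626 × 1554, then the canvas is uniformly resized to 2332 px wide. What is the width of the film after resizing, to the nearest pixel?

1319 px

Fitted into 3626×1554, the film spans the height; its width is 1554 × 1.320 ≈ 2051.28 px.
The frame scales by 2332/3626 = 0.6431; 2051.28 × 0.6431 ≈ 1319.25 px.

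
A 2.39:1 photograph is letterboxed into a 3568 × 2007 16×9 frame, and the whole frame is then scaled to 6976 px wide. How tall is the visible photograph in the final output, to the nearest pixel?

At 3568×2007 the photograph is width-limited, so height = 3568 / 2.390 ≈ 1492.89 px.
The frame scales by 6976/3568 = 1.9552; 1492.89 × 1.9552 ≈ 2918.83 px.

2919 px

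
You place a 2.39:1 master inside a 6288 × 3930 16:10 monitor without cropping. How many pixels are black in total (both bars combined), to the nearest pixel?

2.39:1 (2.390) > 16:10 (1.600), so the master fills the width.
The master is 6288 / 2.390 ≈ 2630.9623 px tall.
3930 − 2630.9623 = 1299.0377 px of bars.
That's 1299.0377 × 6288 ≈ 8168349 black pixels.

8168349 pixels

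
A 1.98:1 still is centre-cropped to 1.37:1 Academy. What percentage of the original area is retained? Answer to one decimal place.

Going from 1.98:1 to 1.37:1 Academy means cutting width while keeping height.
Area ratio = (1.370)/(1.980) = 69.19% retained.

69.2%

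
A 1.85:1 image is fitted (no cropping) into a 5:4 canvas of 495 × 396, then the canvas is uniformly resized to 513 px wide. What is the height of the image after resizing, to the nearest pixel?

277 px

At 495×396 the image is width-limited, so height = 495 / 1.850 ≈ 267.57 px.
Resizing to 513 px wide multiplies everything by 1.0364: 267.57 → 277.30 px.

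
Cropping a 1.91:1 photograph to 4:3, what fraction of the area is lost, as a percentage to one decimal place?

30.2%

Going from 1.91:1 to 4:3 means cutting width while keeping height.
(1.333)/(1.910) ≈ 0.698 of the area survives, leaving 30.19% discarded.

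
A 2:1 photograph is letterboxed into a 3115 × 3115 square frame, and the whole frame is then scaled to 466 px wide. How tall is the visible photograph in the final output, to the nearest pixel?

At 3115×3115 the photograph is width-limited, so height = 3115 × 1/2 ≈ 1557.50 px.
The frame scales by 466/3115 = 0.1496; 1557.50 × 0.1496 ≈ 233.00 px.

233 px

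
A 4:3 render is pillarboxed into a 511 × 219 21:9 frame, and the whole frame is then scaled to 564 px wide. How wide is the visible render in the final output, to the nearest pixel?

322 px

Fitted into 511×219, the render spans the height; its width is 219 × 4/3 ≈ 292.00 px.
Scaling 511 → 564 is ×1.1037, so the width becomes 292.00 × 1.1037 ≈ 322.29 px.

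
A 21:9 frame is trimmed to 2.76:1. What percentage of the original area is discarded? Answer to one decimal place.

15.5%

2.76:1 is wider than 21:9, so the crop keeps the full width and trims the height.
Fraction kept = (2.333)/(2.760) ≈ 84.54%, so 15.46% is lost.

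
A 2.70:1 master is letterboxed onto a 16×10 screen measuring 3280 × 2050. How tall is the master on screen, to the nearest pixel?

1215 px

2.70:1 is wider than 16×10, so it spans the full width.
The master is 3280 / 2.700 ≈ 1214.81 px tall.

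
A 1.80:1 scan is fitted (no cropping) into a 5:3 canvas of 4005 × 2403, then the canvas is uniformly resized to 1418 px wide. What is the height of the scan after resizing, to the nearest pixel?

788 px

In the 4005×2403 frame the scan fills the width: height = 4005 / 1.800 ≈ 2225.00 px.
Scaling 4005 → 1418 is ×0.3541, so the height becomes 2225.00 × 0.3541 ≈ 787.78 px.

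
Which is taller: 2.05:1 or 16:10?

2.05 and 16:10 = 1.6; 2.05 > 1.6. The smaller width-to-height ratio is the taller frame.

16:10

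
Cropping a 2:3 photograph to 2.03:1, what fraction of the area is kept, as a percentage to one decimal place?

32.8%

The width stays; only height is cut (since 2.03:1 is wider than 2:3).
Fraction kept = (0.667)/(2.030) ≈ 32.84%.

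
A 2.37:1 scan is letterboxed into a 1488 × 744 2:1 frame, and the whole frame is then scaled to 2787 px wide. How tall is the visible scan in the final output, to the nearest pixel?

Fitted into 1488×744, the scan spans the width; its height is 1488 / 2.370 ≈ 627.85 px.
Resizing to 2787 px wide multiplies everything by 1.8730: 627.85 → 1175.95 px.

1176 px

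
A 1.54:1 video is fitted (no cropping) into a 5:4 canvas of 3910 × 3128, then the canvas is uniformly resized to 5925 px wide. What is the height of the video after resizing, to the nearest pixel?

At 3910×3128 the video is width-limited, so height = 3910 / 1.540 ≈ 2538.96 px.
The frame scales by 5925/3910 = 1.5153; 2538.96 × 1.5153 ≈ 3847.40 px.

3847 px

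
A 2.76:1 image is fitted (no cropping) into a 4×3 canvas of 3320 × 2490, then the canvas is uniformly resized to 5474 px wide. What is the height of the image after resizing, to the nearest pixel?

At 3320×2490 the image is width-limited, so height = 3320 / 2.760 ≈ 1202.90 px.
Scaling 3320 → 5474 is ×1.6488, so the height becomes 1202.90 × 1.6488 ≈ 1983.33 px.

1983 px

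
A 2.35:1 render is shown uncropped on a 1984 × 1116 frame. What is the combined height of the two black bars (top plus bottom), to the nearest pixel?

272 px

2.35:1 is wider than 16×9, so it spans the full width.
The render is 1984 / 2.350 ≈ 844.26 px tall.
1116 − 844.26 = 271.74 px of bars.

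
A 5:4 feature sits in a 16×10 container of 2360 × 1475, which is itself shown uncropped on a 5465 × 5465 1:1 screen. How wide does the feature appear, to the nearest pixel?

Inside the 2360×1475 canvas the feature is height-limited at 1843.75 × 1475.00.
Second fit — the 16×10 canvas into 5465×5465 spans the width: 5465.00 × 3415.62 (×2.3157 from 2360×1475).
So the feature's width is 1843.75 × 2.3157 ≈ 4269.53.

4270 px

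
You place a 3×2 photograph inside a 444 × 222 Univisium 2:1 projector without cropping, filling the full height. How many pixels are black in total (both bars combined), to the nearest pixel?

Content width = 222 × 3/2 ≈ 333.0000 px.
444 − 333.0000 = 111.0000 px of bars.
That's 111.0000 × 222 ≈ 24642 black pixels.

24642 pixels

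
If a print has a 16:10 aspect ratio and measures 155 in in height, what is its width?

Width = 155 / 10 × 16 = 248.

248 in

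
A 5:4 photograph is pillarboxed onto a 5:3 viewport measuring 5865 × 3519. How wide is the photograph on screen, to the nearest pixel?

4399 px

5:4 is narrower than 5:3, so it spans the full height.
That makes the image 4398.75 px wide (3519 × 5/4).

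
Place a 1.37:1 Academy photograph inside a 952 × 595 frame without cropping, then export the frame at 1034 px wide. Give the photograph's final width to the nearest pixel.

885 px

In the 952×595 frame the photograph fills the height: width = 595 × 1.370 ≈ 815.15 px.
Scaling 952 → 1034 is ×1.0861, so the width becomes 815.15 × 1.0861 ≈ 885.36 px.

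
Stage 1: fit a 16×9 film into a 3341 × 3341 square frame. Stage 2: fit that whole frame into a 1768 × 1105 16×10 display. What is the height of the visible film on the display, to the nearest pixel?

16×9 in 3341×3341: fills the width, so the film is 3341.00 × 1879.31.
Second fit — the square canvas into 1768×1105 spans the height: 1105.00 × 1105.00 (×0.3307 from 3341×3341).
The film scales with it: height 1879.31 × 0.3307 ≈ 621.56.

622 px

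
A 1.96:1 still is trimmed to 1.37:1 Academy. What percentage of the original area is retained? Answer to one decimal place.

69.9%

1.37:1 Academy is narrower than 1.96:1, so the crop keeps the full height and trims the width.
Fraction kept = (1.370)/(1.960) ≈ 69.90%.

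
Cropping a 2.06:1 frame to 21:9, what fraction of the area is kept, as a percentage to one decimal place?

The width stays; only height is cut (since 21:9 is wider than 2.06:1).
(2.060)/(2.333) ≈ 0.883 of the area survives.

88.3%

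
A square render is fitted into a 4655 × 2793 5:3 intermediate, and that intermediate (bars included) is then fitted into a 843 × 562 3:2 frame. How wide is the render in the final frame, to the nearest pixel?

506 px

square in 4655×2793: fills the height, so the render is 2793.00 × 2793.00.
The 5:3 canvas is width-limited in 843×562, giving 843.00 × 505.80; scale factor 0.1811.
So the render's width is 2793.00 × 0.1811 ≈ 505.80.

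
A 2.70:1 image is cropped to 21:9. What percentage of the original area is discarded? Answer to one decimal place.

Going from 2.70:1 to 21:9 means cutting width while keeping height.
Area ratio = (2.333)/(2.700) = 86.42%; the remaining 13.58% is cropped out.

13.6%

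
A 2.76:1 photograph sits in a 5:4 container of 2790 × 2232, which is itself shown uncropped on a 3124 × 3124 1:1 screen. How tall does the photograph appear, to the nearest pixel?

1132 px

2.76:1 in 2790×2232: fills the width, so the photograph is 2790.00 × 1010.87.
Second fit — the 5:4 canvas into 3124×3124 spans the width: 3124.00 × 2499.20 (×1.1197 from 2790×2232).
The photograph scales with it: height 1010.87 × 1.1197 ≈ 1131.88.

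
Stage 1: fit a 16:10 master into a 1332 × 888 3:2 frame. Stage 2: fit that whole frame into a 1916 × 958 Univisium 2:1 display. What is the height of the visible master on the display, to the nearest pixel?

898 px

Inside the 1332×888 canvas the master is width-limited at 1332.00 × 832.50.
3:2 in 1916×958: fills the height, so the intermediate becomes 1437.00 × 958.00 — a scale of ×1.0788.
Applying the same ×1.0788: 832.50 → 898.12.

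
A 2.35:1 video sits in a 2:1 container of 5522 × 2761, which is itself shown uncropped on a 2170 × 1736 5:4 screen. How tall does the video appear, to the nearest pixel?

2.35:1 in 5522×2761: fills the width, so the video is 5522.00 × 2349.79.
The 2:1 canvas is width-limited in 2170×1736, giving 2170.00 × 1085.00; scale factor 0.3930.
So the video's height is 2349.79 × 0.3930 ≈ 923.40.

923 px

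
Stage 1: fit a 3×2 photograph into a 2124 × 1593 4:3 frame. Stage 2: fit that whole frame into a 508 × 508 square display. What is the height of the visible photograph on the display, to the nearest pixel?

First fit — 3×2 into 2124×1593 spans the width: 2124.00 × 1416.00.
4:3 in 508×508: fills the width, so the intermediate becomes 508.00 × 381.00 — a scale of ×0.2392.
Applying the same ×0.2392: 1416.00 → 338.67.

339 px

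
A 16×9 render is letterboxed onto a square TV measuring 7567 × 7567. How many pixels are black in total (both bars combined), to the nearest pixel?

25051026 pixels

16×9 (1.778) > square (1.000), so the render fills the width.
The render is 7567 × 9/16 ≈ 4256.4375 px tall.
Leftover height: 7567 − 4256.4375 = 3310.5625 px.
That's 3310.5625 × 7567 ≈ 25051026 black pixels.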